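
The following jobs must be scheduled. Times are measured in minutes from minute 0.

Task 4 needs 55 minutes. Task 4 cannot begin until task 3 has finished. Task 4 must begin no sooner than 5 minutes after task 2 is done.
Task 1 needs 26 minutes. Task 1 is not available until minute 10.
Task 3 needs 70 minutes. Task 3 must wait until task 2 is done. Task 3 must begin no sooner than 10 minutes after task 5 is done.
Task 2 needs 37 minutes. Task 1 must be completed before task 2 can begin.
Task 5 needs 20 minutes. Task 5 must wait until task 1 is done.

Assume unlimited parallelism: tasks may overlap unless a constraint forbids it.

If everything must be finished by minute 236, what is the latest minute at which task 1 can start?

48

Task 4 must finish by minute 236; it takes 55 minutes, so it must start by 236 − 55 = minute 181.
Since task 4 (must start by minute 181) depends on it, task 3 must finish by minute 181. Backing off its 70-minute duration gives a latest start of minute 111.
Task 2 feeds task 3 (must start by minute 111); task 4 (must start by minute 181, minus 5-minute gap → minute 176). Taking the minimum, task 2 must finish by minute 111 and start by 111 − 37 = minute 74.
Task 5 has to be done before task 3 (must start by minute 111, minus 10-minute gap → minute 101). That means finishing by minute 101, i.e. starting by 101 − 20 = minute 81.
Task 1 feeds task 2 (must start by minute 74); task 5 (must start by minute 81). Taking the minimum, task 1 must finish by minute 74 and start by 74 − 26 = minute 48.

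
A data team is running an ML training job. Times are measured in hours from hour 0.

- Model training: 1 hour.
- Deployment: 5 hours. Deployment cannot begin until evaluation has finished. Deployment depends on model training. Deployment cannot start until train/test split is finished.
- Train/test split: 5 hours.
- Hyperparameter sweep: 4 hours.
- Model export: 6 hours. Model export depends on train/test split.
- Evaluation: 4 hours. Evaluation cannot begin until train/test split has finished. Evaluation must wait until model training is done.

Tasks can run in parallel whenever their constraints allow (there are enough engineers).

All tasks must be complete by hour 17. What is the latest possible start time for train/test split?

3

To finish by hour 17, deployment (duration 5) must start no later than hour 12.
Evaluation must finish before deployment (must start by hour 12). With a 4-hour duration, evaluation must start by 12 − 4 = hour 8.
Model export has no dependents, so it just needs to finish by hour 17. Starting by 17 − 6 = hour 11 achieves that.
Train/test split feeds evaluation (must start by hour 8); model export (must start by hour 11); deployment (must start by hour 12). Taking the minimum, train/test split must finish by hour 8 and start by 8 − 5 = hour 3.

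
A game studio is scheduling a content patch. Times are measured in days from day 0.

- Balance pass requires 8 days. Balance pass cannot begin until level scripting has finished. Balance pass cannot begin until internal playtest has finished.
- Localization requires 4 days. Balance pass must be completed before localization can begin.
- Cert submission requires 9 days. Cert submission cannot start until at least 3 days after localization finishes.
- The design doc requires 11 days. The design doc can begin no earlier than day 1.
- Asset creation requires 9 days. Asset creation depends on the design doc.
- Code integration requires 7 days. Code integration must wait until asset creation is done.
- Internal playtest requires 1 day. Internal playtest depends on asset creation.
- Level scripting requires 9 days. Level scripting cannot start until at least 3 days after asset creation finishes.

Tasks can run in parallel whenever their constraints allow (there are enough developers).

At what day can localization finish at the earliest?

After its own release at day 1, the design doc can start at day 1 and finishes at day 12.
Asset creation cannot begin until the design doc (finishes day 12). It runs from day 12 to 12 + 9 = day 21.
Internal playtest waits on asset creation (finishes day 21), so it starts at day 21 and finishes at 21 + 1 = day 22.
After asset creation (finishes day 21, plus 3-day gap → day 24), level scripting can start at day 24 and finishes at day 33.
Balance pass needs all of level scripting (finishes day 33); internal playtest (finishes day 22). That puts its earliest start at day 33; it finishes at 33 + 8 = day 41.
Localization waits on balance pass (finishes day 41), so it starts at day 41 and finishes at 41 + 4 = day 45.

45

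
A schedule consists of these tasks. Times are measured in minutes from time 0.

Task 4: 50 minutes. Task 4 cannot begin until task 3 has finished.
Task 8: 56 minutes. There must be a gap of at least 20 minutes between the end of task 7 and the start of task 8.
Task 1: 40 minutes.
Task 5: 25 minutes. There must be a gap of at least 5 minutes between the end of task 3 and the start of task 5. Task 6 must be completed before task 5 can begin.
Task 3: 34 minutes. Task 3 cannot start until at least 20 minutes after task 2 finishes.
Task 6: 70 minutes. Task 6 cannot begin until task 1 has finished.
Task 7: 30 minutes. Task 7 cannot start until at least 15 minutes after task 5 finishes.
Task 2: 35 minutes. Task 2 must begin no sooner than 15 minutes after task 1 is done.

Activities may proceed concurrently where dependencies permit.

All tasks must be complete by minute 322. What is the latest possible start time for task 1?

27

Task 4 must finish by minute 322; it takes 50 minutes, so it must start by 322 − 50 = minute 272.
To finish by minute 322, task 8 (duration 56) must start no later than minute 266.
Task 7 has to be done before task 8 (must start by minute 266, minus 20-minute gap → minute 246). That means finishing by minute 246, i.e. starting by 246 − 30 = minute 216.
Task 5 has to be done before task 7 (must start by minute 216, minus 15-minute gap → minute 201). That means finishing by minute 201, i.e. starting by 201 − 25 = minute 176.
Task 3 must finish in time for task 4 (must start by minute 272); task 5 (must start by minute 176, minus 5-minute gap → minute 171). The tightest is minute 171, so task 3 must start by 171 − 34 = minute 137.
Since task 3 (must start by minute 137, minus 20-minute gap → minute 117) depends on it, task 2 must finish by minute 117. Backing off its 35-minute duration gives a latest start of minute 82.
Task 6 has to be done before task 5 (must start by minute 176). That means finishing by minute 176, i.e. starting by 176 − 70 = minute 106.
For task 1: task 2 (must start by minute 82, minus 15-minute gap → minute 67); task 6 (must start by minute 106). The most restrictive is minute 67; with a 40-minute duration, task 1 must start by minute 27.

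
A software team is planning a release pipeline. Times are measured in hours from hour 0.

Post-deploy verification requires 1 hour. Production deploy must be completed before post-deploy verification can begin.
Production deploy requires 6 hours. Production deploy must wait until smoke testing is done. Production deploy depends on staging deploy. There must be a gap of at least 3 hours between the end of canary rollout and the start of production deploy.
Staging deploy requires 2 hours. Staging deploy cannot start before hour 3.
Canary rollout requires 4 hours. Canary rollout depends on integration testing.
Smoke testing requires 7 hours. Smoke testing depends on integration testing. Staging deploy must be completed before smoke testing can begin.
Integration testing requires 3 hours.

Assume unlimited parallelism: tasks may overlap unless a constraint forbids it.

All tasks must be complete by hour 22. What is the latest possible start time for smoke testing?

To finish by hour 22, post-deploy verification (duration 1) must start no later than hour 21.
Production deploy feeds into post-deploy verification (must start by hour 21); so production deploy must finish by hour 21 and therefore start by hour 15.
Smoke testing must finish before production deploy (must start by hour 15). With a 7-hour duration, smoke testing must start by 15 − 7 = hour 8.

8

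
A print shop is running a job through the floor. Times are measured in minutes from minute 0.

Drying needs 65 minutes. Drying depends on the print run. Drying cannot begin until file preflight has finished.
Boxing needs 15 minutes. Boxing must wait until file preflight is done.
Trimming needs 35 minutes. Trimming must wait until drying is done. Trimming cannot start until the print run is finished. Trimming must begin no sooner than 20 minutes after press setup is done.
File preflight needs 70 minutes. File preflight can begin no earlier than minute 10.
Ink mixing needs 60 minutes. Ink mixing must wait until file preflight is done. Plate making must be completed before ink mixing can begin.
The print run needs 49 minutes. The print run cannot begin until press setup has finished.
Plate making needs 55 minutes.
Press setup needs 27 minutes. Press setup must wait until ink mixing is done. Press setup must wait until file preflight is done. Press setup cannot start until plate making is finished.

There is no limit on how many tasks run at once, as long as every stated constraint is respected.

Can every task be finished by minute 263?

No

Plate making can start immediately at minute 0; it finishes at minute 55.
After its own release at minute 10, file preflight can start at minute 10 and finishes at minute 80.
After file preflight (finishes minute 80), boxing can start at minute 80 and finishes at minute 95.
For ink mixing: file preflight (finishes minute 80); plate making (finishes minute 55). Taking the maximum gives a start of minute 80, and it finishes at 80 + 60 = minute 140.
Press setup cannot start until ink mixing (finishes minute 140); file preflight (finishes minute 80); plate making (finishes minute 55). The controlling bound is minute 140, so press setup finishes at 140 + 27 = minute 167.
After press setup (finishes minute 167), the print run can start at minute 167 and finishes at minute 216.
Drying needs all of the print run (finishes minute 216); file preflight (finishes minute 80). That puts its earliest start at minute 216; it finishes at 216 + 65 = minute 281.
Trimming has to wait for drying (finishes minute 281); the print run (finishes minute 216); press setup (finishes minute 167, plus 20-minute gap → minute 187). The latest of these is minute 281, so trimming runs minute 281 to 281 + 35 = minute 316.
The earliest everything can be done is minute 316, which is after the deadline of 263, so it is not possible.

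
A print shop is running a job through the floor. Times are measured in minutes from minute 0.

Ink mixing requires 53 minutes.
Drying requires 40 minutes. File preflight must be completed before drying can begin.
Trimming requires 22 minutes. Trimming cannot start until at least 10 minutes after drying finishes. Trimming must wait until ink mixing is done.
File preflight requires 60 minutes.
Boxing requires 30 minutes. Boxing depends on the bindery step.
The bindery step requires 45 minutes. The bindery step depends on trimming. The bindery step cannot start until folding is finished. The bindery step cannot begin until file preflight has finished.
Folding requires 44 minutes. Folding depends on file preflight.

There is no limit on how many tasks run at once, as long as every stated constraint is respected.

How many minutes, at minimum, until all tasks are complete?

Nothing blocks ink mixing, so it runs from minute 0 to minute 53.
Nothing blocks file preflight, so it runs from minute 0 to minute 60.
Folding cannot begin until file preflight (finishes minute 60). It runs from minute 60 to 60 + 44 = minute 104.
After file preflight (finishes minute 60), drying can start at minute 60 and finishes at minute 100.
For trimming: drying (finishes minute 100, plus 10-minute gap → minute 110); ink mixing (finishes minute 53). Taking the maximum gives a start of minute 110, and it finishes at 110 + 22 = minute 132.
The bindery step has to wait for trimming (finishes minute 132); folding (finishes minute 104); file preflight (finishes minute 60). The latest of these is minute 132, so the bindery step runs minute 132 to 132 + 45 = minute 177.
After the bindery step (finishes minute 177), boxing can start at minute 177 and finishes at minute 207.
All tasks are finished once the last one completes. Finish times: File preflight at 60, Ink mixing at 53, Drying at 100, Trimming at 132, Folding at 104, The bindery step at 177, Boxing at 207. The latest is minute 207.

207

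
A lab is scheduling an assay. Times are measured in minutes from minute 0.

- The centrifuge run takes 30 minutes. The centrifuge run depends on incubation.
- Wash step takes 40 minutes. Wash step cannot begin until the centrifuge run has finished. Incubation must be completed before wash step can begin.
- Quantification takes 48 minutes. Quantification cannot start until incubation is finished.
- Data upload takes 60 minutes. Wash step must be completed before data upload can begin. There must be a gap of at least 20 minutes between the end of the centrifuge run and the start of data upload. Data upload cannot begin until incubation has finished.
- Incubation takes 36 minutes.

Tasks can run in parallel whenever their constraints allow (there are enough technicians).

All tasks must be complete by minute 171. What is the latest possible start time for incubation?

5

Data upload must finish by minute 171; it takes 60 minutes, so it must start by 171 − 60 = minute 111.
Wash step must finish before data upload (must start by minute 111). With a 40-minute duration, wash step must start by 111 − 40 = minute 71.
The centrifuge run feeds wash step (must start by minute 71); data upload (must start by minute 111, minus 20-minute gap → minute 91). Taking the minimum, the centrifuge run must finish by minute 71 and start by 71 − 30 = minute 41.
To finish by minute 171, quantification (duration 48) must start no later than minute 123.
Incubation must finish in time for the centrifuge run (must start by minute 41); wash step (must start by minute 71); quantification (must start by minute 123); data upload (must start by minute 111). The tightest is minute 41, so incubation must start by 41 − 36 = minute 5.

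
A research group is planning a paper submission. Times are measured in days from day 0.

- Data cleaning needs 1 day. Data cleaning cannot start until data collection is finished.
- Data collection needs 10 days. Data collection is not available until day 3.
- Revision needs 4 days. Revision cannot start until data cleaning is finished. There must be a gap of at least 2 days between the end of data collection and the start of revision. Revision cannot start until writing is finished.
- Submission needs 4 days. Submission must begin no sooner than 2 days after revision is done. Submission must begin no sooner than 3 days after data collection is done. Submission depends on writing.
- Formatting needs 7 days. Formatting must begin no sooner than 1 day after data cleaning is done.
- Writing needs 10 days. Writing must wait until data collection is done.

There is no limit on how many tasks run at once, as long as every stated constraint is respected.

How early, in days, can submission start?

29

After its own release at day 3, data collection can start at day 3 and finishes at day 13.
Writing cannot begin until data collection (finishes day 13). It runs from day 13 to 13 + 10 = day 23.
Data cleaning cannot begin until data collection (finishes day 13). It runs from day 13 to 13 + 1 = day 14.
Revision cannot start until data cleaning (finishes day 14); data collection (finishes day 13, plus 2-day gap → day 15); writing (finishes day 23). The controlling bound is day 23, so revision finishes at 23 + 4 = day 27.
Submission waits on revision (finishes day 27, plus 2-day gap → day 29); data collection (finishes day 13, plus 3-day gap → day 16); writing (finishes day 23). The latest of these is day 29, which is the earliest submission can start.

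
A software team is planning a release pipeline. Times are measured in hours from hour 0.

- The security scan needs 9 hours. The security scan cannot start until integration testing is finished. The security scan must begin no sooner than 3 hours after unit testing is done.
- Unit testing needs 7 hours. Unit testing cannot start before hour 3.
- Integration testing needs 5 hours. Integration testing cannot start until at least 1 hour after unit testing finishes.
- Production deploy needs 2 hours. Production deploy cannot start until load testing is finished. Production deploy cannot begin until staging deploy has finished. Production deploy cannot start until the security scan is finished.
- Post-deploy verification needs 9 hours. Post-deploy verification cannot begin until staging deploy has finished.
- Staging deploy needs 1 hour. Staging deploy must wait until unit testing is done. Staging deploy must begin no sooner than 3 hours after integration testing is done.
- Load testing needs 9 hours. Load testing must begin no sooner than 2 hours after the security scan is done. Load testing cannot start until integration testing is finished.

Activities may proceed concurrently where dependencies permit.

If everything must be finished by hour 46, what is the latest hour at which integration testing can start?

19

Nothing follows production deploy; the deadline of hour 46 is its only limit. It must start by 46 − 2 = hour 44.
Since production deploy (must start by hour 44) depends on it, load testing must finish by hour 44. Backing off its 9-hour duration gives a latest start of hour 35.
For the security scan: load testing (must start by hour 35, minus 2-hour gap → hour 33); production deploy (must start by hour 44). The most restrictive is hour 33; with a 9-hour duration, the security scan must start by hour 24.
Nothing follows post-deploy verification; the deadline of hour 46 is its only limit. It must start by 46 − 9 = hour 37.
Staging deploy must finish in time for production deploy (must start by hour 44); post-deploy verification (must start by hour 37). The tightest is hour 37, so staging deploy must start by 37 − 1 = hour 36.
Integration testing has several dependents: the security scan (must start by hour 24); staging deploy (must start by hour 36, minus 3-hour gap → hour 33); load testing (must start by hour 35). The earliest of those limits is hour 24, so integration testing must start by 24 − 5 = hour 19.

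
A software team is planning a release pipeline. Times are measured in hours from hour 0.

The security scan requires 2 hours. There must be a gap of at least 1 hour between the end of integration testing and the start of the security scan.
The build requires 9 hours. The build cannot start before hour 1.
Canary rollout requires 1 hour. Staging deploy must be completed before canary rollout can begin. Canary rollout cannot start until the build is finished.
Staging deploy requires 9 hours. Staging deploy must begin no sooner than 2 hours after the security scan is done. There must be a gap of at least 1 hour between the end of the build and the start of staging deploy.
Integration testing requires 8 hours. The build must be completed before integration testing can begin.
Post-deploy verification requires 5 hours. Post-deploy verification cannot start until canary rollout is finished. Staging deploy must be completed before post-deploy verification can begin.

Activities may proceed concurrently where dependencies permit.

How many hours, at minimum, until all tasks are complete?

38

The build cannot begin until its own release at hour 1. It runs from hour 1 to 1 + 9 = hour 10.
After the build (finishes hour 10), integration testing can start at hour 10 and finishes at hour 18.
The security scan cannot begin until integration testing (finishes hour 18, plus 1-hour gap → hour 19). It runs from hour 19 to 19 + 2 = hour 21.
Staging deploy cannot start until the security scan (finishes hour 21, plus 2-hour gap → hour 23); the build (finishes hour 10, plus 1-hour gap → hour 11). The controlling bound is hour 23, so staging deploy finishes at 23 + 9 = hour 32.
For canary rollout: staging deploy (finishes hour 32); the build (finishes hour 10). Taking the maximum gives a start of hour 32, and it finishes at 32 + 1 = hour 33.
Post-deploy verification needs all of canary rollout (finishes hour 33); staging deploy (finishes hour 32). That puts its earliest start at hour 33; it finishes at 33 + 5 = hour 38.
All tasks are finished once the last one completes. Finish times: The build at 10, Integration testing at 18, The security scan at 21, Staging deploy at 32, Canary rollout at 33, Post-deploy verification at 38. The latest is hour 38.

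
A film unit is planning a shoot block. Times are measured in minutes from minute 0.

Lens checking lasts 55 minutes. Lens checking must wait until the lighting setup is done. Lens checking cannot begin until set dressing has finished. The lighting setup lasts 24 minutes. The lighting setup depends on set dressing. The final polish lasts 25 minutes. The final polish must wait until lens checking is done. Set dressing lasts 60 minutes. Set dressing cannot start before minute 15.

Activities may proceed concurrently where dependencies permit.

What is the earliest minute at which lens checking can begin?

After its own release at minute 15, set dressing can start at minute 15 and finishes at minute 75.
The lighting setup waits on set dressing (finishes minute 75), so it starts at minute 75 and finishes at 75 + 24 = minute 99.
Lens checking waits on the lighting setup (finishes minute 99); set dressing (finishes minute 75). The latest of these is minute 99, which is the earliest lens checking can start.

99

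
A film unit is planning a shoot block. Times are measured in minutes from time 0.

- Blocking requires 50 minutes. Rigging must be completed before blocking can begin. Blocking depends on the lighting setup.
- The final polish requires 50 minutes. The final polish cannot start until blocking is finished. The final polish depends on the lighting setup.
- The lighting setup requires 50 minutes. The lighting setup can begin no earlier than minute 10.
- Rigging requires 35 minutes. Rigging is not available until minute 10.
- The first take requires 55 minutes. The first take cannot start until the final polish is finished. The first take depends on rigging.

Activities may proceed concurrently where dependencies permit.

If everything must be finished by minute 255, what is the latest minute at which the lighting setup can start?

50

Nothing follows the first take; the deadline of minute 255 is its only limit. It must start by 255 − 55 = minute 200.
The final polish must finish before the first take (must start by minute 200). With a 50-minute duration, the final polish must start by 200 − 50 = minute 150.
Blocking feeds into the final polish (must start by minute 150); so blocking must finish by minute 150 and therefore start by minute 100.
For the lighting setup: blocking (must start by minute 100); the final polish (must start by minute 150). The most restrictive is minute 100; with a 50-minute duration, the lighting setup must start by minute 50.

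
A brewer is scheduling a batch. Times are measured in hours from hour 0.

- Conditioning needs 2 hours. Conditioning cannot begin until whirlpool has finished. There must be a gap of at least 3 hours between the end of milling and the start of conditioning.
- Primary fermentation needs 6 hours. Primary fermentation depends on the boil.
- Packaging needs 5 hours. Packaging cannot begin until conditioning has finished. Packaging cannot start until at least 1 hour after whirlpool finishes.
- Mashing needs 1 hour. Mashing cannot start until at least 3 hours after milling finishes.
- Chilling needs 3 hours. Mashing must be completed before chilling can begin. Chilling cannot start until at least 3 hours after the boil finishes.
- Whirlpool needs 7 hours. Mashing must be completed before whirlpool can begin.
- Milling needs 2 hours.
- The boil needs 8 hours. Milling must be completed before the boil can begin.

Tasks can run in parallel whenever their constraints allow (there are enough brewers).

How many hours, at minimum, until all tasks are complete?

Milling can start immediately at hour 0; it finishes at hour 2.
The boil waits on milling (finishes hour 2), so it starts at hour 2 and finishes at 2 + 8 = hour 10.
After the boil (finishes hour 10), primary fermentation can start at hour 10 and finishes at hour 16.
After milling (finishes hour 2, plus 3-hour gap → hour 5), mashing can start at hour 5 and finishes at hour 6.
Chilling cannot start until mashing (finishes hour 6); the boil (finishes hour 10, plus 3-hour gap → hour 13). The controlling bound is hour 13, so chilling finishes at 13 + 3 = hour 16.
Whirlpool waits on mashing (finishes hour 6), so it starts at hour 6 and finishes at 6 + 7 = hour 13.
For conditioning: whirlpool (finishes hour 13); milling (finishes hour 2, plus 3-hour gap → hour 5). Taking the maximum gives a start of hour 13, and it finishes at 13 + 2 = hour 15.
For packaging: conditioning (finishes hour 15); whirlpool (finishes hour 13, plus 1-hour gap → hour 14). Taking the maximum gives a start of hour 15, and it finishes at 15 + 5 = hour 20.
All tasks are finished once the last one completes. Finish times: Milling at 2, Mashing at 6, The boil at 10, Whirlpool at 13, Chilling at 16, Primary fermentation at 16, Conditioning at 15, Packaging at 20. The latest is hour 20.

20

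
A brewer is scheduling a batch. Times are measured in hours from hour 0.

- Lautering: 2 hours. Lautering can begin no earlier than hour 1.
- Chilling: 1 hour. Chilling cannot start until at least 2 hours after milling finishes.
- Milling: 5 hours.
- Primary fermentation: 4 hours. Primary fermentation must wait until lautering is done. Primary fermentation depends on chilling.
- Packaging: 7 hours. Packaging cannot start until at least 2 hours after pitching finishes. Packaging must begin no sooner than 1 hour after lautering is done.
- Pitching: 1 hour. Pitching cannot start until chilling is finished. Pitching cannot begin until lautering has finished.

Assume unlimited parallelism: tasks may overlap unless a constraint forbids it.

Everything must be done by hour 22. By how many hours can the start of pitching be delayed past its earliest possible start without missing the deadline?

4

After its own release at hour 1, lautering can start at hour 1 and finishes at hour 3.
Milling has no prerequisites, so it starts at hour 0 and finishes at hour 5.
Chilling cannot begin until milling (finishes hour 5, plus 2-hour gap → hour 7). It runs from hour 7 to 7 + 1 = hour 8.
For pitching: chilling (finishes hour 8); lautering (finishes hour 3). Taking the maximum gives a start of hour 8, and it finishes at 8 + 1 = hour 9.

Working backward from the deadline:
Packaging must finish by hour 22; it takes 7 hours, so it must start by 22 − 7 = hour 15.
Pitching has to be done before packaging (must start by hour 15, minus 2-hour gap → hour 13). That means finishing by hour 13, i.e. starting by 13 − 1 = hour 12.
So pitching can start as early as hour 8 and as late as hour 12, giving 12 − 8 = 4 hours of slack.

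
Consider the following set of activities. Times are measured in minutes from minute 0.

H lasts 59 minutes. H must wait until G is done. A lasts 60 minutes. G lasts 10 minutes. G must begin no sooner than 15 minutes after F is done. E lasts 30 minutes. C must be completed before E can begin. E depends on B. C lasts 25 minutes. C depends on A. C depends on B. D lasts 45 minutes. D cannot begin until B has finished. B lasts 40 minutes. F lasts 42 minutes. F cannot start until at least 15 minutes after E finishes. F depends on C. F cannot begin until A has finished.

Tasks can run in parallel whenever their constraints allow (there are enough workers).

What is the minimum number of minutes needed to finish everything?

B can start immediately at minute 0; it finishes at minute 40.
After B (finishes minute 40), D can start at minute 40 and finishes at minute 85.
A can start immediately at minute 0; it finishes at minute 60.
C cannot start until A (finishes minute 60); B (finishes minute 40). The controlling bound is minute 60, so C finishes at 60 + 25 = minute 85.
E has to wait for C (finishes minute 85); B (finishes minute 40). The latest of these is minute 85, so E runs minute 85 to 85 + 30 = minute 115.
For F: E (finishes minute 115, plus 15-minute gap → minute 130); C (finishes minute 85); A (finishes minute 60). Taking the maximum gives a start of minute 130, and it finishes at 130 + 42 = minute 172.
G waits on F (finishes minute 172, plus 15-minute gap → minute 187), so it starts at minute 187 and finishes at 187 + 10 = minute 197.
H waits on G (finishes minute 197), so it starts at minute 197 and finishes at 197 + 59 = minute 256.
All tasks are finished once the last one completes. Finish times: A at 60, B at 40, C at 85, D at 85, E at 115, F at 172, G at 197, H at 256. The latest is minute 256.

256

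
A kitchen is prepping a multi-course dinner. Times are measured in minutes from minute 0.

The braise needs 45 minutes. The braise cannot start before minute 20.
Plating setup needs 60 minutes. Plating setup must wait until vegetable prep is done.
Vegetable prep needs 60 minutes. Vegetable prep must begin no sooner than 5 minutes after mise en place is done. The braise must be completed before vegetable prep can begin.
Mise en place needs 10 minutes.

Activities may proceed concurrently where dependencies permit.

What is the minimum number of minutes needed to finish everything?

The braise waits on its own release at minute 20, so it starts at minute 20 and finishes at 20 + 45 = minute 65.
Nothing blocks mise en place, so it runs from minute 0 to minute 10.
Vegetable prep has to wait for mise en place (finishes minute 10, plus 5-minute gap → minute 15); the braise (finishes minute 65). The latest of these is minute 65, so vegetable prep runs minute 65 to 65 + 60 = minute 125.
Plating setup cannot begin until vegetable prep (finishes minute 125). It runs from minute 125 to 125 + 60 = minute 185.
All tasks are finished once the last one completes. Finish times: Mise en place at 10, The braise at 65, Vegetable prep at 125, Plating setup at 185. The latest is minute 185.

185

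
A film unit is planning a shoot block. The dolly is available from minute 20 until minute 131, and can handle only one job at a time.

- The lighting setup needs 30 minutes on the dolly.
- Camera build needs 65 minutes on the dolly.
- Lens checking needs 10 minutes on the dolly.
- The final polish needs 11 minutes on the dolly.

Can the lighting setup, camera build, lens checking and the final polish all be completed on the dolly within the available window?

No

The dolly window is 131 − 20 = 111 minutes.
Running back to back, the jobs need 30 + 65 + 10 + 11 = 116 minutes on the dolly.
Since 116 > 111, they cannot all fit.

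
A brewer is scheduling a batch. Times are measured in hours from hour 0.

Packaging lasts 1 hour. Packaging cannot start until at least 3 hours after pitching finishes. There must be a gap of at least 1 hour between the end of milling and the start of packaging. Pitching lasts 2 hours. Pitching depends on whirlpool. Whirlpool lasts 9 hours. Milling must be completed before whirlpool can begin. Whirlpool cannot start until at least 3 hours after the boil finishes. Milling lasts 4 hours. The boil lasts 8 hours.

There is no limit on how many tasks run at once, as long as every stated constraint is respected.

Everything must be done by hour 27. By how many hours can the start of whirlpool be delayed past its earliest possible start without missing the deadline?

1

The boil can start immediately at hour 0; it finishes at hour 8.
Milling can start immediately at hour 0; it finishes at hour 4.
Whirlpool cannot start until milling (finishes hour 4); the boil (finishes hour 8, plus 3-hour gap → hour 11). The controlling bound is hour 11, so whirlpool finishes at 11 + 9 = hour 20.

Working backward from the deadline:
Nothing follows packaging; the deadline of hour 27 is its only limit. It must start by 27 − 1 = hour 26.
Pitching has to be done before packaging (must start by hour 26, minus 3-hour gap → hour 23). That means finishing by hour 23, i.e. starting by 23 − 2 = hour 21.
Since pitching (must start by hour 21) depends on it, whirlpool must finish by hour 21. Backing off its 9-hour duration gives a latest start of hour 12.
So whirlpool can start as early as hour 11 and as late as hour 12, giving 12 − 11 = 1 hour of slack.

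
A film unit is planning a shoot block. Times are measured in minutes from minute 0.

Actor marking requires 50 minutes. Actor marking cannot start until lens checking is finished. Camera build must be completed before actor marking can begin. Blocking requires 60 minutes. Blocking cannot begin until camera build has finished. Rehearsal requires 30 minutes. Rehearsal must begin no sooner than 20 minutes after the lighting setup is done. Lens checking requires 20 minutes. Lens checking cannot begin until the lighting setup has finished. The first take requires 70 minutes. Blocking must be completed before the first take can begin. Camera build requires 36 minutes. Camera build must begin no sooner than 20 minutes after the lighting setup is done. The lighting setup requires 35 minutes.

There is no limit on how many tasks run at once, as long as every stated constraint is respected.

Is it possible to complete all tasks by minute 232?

Yes

The lighting setup has no prerequisites, so it starts at minute 0 and finishes at minute 35.
Rehearsal cannot begin until the lighting setup (finishes minute 35, plus 20-minute gap → minute 55). It runs from minute 55 to 55 + 30 = minute 85.
Lens checking waits on the lighting setup (finishes minute 35), so it starts at minute 35 and finishes at 35 + 20 = minute 55.
Camera build waits on the lighting setup (finishes minute 35, plus 20-minute gap → minute 55), so it starts at minute 55 and finishes at 55 + 36 = minute 91.
Actor marking cannot start until lens checking (finishes minute 55); camera build (finishes minute 91). The controlling bound is minute 91, so actor marking finishes at 91 + 50 = minute 141.
After camera build (finishes minute 91), blocking can start at minute 91 and finishes at minute 151.
After blocking (finishes minute 151), the first take can start at minute 151 and finishes at minute 221.
Every task is finished by minute 221, which is no later than the deadline of 232, so the schedule is feasible.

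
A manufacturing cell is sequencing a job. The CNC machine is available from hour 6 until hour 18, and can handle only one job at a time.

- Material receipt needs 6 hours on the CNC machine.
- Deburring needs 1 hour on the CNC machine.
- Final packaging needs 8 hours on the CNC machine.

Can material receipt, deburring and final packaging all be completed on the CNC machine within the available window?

The CNC machine window is 18 − 6 = 12 hours.
Running back to back, the jobs need 6 + 1 + 8 = 15 hours on the CNC machine.
Since 15 > 12, they cannot all fit.

No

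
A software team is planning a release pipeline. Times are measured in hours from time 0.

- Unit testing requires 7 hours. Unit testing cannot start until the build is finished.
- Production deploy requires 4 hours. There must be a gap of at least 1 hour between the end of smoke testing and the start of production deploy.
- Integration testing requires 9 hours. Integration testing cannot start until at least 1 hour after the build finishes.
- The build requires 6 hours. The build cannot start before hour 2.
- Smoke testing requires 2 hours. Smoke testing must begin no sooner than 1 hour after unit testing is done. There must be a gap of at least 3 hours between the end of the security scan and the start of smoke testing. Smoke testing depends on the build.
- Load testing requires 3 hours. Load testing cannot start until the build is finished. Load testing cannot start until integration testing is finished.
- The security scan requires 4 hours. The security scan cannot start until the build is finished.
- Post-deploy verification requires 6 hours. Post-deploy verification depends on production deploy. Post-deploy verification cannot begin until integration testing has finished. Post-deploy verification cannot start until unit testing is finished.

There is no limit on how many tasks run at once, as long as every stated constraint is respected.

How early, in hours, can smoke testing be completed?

18

The build cannot begin until its own release at hour 2. It runs from hour 2 to 2 + 6 = hour 8.
The security scan waits on the build (finishes hour 8), so it starts at hour 8 and finishes at 8 + 4 = hour 12.
Unit testing waits on the build (finishes hour 8), so it starts at hour 8 and finishes at 8 + 7 = hour 15.
For smoke testing: unit testing (finishes hour 15, plus 1-hour gap → hour 16); the security scan (finishes hour 12, plus 3-hour gap → hour 15); the build (finishes hour 8). Taking the maximum gives a start of hour 16, and it finishes at 16 + 2 = hour 18.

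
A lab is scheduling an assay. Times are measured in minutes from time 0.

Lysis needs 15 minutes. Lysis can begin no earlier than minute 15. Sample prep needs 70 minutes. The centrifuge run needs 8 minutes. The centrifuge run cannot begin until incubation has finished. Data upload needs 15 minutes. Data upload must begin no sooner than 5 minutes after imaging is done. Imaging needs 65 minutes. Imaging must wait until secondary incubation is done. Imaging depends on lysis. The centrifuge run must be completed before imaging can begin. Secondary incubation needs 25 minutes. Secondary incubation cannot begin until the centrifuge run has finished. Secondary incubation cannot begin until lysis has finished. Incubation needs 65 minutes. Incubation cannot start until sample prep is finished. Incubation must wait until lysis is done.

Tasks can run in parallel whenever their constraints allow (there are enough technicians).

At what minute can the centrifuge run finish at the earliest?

Lysis waits on its own release at minute 15, so it starts at minute 15 and finishes at 15 + 15 = minute 30.
Sample prep has no prerequisites, so it starts at minute 0 and finishes at minute 70.
For incubation: sample prep (finishes minute 70); lysis (finishes minute 30). Taking the maximum gives a start of minute 70, and it finishes at 70 + 65 = minute 135.
The centrifuge run waits on incubation (finishes minute 135), so it starts at minute 135 and finishes at 135 + 8 = minute 143.

143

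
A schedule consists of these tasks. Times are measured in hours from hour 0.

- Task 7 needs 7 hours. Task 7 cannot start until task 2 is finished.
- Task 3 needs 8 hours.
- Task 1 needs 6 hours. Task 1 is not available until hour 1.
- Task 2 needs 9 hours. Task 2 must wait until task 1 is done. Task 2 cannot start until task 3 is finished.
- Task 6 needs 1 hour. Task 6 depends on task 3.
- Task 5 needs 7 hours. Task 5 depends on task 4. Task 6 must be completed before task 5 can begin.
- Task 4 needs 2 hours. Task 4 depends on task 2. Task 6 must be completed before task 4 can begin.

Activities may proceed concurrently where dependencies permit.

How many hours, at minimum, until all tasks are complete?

26

Task 3 can start immediately at hour 0; it finishes at hour 8.
After task 3 (finishes hour 8), task 6 can start at hour 8 and finishes at hour 9.
After its own release at hour 1, task 1 can start at hour 1 and finishes at hour 7.
Task 2 cannot start until task 1 (finishes hour 7); task 3 (finishes hour 8). The controlling bound is hour 8, so task 2 finishes at 8 + 9 = hour 17.
Task 7 cannot begin until task 2 (finishes hour 17). It runs from hour 17 to 17 + 7 = hour 24.
Task 4 has to wait for task 2 (finishes hour 17); task 6 (finishes hour 9). The latest of these is hour 17, so task 4 runs hour 17 to 17 + 2 = hour 19.
Task 5 cannot start until task 4 (finishes hour 19); task 6 (finishes hour 9). The controlling bound is hour 19, so task 5 finishes at 19 + 7 = hour 26.
All tasks are finished once the last one completes. Finish times: Task 1 at 7, Task 2 at 17, Task 3 at 8, Task 4 at 19, Task 5 at 26, Task 6 at 9, Task 7 at 24. The latest is hour 26.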